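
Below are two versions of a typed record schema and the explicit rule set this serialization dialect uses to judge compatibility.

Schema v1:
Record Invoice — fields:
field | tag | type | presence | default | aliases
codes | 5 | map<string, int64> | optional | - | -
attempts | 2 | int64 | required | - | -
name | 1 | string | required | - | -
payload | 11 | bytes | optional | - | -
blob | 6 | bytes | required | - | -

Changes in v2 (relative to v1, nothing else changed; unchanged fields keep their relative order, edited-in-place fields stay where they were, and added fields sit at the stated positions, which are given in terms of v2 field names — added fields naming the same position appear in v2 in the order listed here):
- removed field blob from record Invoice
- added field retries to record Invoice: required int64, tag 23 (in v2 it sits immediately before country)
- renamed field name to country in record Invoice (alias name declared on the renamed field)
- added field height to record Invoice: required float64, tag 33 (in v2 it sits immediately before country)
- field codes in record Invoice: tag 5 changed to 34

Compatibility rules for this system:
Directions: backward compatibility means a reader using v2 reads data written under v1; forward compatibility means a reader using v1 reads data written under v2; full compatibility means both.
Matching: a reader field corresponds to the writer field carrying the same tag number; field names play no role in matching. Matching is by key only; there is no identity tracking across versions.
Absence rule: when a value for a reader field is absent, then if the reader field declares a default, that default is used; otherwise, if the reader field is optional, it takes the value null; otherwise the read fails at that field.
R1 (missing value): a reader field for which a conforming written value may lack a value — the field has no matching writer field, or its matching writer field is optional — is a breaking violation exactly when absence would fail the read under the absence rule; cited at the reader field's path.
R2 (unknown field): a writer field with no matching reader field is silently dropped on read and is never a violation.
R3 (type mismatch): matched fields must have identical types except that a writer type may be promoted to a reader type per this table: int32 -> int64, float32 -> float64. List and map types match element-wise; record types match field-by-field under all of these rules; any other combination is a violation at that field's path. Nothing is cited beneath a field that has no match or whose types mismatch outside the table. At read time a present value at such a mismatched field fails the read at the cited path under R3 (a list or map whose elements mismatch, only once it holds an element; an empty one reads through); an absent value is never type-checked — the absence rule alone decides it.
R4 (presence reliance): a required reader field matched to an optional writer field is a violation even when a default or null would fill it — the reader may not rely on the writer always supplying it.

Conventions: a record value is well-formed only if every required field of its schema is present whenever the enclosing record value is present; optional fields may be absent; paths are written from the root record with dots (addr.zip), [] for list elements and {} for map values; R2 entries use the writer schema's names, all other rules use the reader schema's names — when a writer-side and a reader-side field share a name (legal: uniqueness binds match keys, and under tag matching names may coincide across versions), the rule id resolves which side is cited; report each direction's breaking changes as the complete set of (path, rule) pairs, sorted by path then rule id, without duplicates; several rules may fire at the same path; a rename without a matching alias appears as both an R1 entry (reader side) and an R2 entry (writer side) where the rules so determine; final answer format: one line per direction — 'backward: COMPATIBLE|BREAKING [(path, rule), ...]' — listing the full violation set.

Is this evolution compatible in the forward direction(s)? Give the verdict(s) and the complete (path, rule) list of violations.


in Invoice below, arrows point writer -> reader
forward for Invoice (reader v1, writer v2):
  no writer field matches reader codes
  int64 -> int64, writer required: attempts aligns to attempts
  string -> string, writer required: name aligns to country
  bytes -> bytes, writer optional: payload aligns to payload
  no writer field matches reader blob
  codes (writer side), unknown to reader
  retries (writer side), unknown to reader
  height (writer side), unknown to reader
  violation R1 at blob
  => forward: BREAKING (1)
diffs on Invoice not affecting the asked answer:
  added field height to record Invoice: required float64, tag 33 (in v2 it sits immediately before country) -> fires only in the backward direction of Invoice, which is not asked here
  renamed field name to country in record Invoice (alias name declared on the renamed field) -> triggers nothing under Invoice's printed rules — same verdict
  added field retries to record Invoice: required int64, tag 23 (in v2 it sits immediately before country) -> fires only in the backward direction of Invoice, which is not asked here
  field codes in record Invoice: tag 5 changed to 34 -> triggers nothing under Invoice's printed rules — same verdict

forward: BREAKING [(blob, R1)]


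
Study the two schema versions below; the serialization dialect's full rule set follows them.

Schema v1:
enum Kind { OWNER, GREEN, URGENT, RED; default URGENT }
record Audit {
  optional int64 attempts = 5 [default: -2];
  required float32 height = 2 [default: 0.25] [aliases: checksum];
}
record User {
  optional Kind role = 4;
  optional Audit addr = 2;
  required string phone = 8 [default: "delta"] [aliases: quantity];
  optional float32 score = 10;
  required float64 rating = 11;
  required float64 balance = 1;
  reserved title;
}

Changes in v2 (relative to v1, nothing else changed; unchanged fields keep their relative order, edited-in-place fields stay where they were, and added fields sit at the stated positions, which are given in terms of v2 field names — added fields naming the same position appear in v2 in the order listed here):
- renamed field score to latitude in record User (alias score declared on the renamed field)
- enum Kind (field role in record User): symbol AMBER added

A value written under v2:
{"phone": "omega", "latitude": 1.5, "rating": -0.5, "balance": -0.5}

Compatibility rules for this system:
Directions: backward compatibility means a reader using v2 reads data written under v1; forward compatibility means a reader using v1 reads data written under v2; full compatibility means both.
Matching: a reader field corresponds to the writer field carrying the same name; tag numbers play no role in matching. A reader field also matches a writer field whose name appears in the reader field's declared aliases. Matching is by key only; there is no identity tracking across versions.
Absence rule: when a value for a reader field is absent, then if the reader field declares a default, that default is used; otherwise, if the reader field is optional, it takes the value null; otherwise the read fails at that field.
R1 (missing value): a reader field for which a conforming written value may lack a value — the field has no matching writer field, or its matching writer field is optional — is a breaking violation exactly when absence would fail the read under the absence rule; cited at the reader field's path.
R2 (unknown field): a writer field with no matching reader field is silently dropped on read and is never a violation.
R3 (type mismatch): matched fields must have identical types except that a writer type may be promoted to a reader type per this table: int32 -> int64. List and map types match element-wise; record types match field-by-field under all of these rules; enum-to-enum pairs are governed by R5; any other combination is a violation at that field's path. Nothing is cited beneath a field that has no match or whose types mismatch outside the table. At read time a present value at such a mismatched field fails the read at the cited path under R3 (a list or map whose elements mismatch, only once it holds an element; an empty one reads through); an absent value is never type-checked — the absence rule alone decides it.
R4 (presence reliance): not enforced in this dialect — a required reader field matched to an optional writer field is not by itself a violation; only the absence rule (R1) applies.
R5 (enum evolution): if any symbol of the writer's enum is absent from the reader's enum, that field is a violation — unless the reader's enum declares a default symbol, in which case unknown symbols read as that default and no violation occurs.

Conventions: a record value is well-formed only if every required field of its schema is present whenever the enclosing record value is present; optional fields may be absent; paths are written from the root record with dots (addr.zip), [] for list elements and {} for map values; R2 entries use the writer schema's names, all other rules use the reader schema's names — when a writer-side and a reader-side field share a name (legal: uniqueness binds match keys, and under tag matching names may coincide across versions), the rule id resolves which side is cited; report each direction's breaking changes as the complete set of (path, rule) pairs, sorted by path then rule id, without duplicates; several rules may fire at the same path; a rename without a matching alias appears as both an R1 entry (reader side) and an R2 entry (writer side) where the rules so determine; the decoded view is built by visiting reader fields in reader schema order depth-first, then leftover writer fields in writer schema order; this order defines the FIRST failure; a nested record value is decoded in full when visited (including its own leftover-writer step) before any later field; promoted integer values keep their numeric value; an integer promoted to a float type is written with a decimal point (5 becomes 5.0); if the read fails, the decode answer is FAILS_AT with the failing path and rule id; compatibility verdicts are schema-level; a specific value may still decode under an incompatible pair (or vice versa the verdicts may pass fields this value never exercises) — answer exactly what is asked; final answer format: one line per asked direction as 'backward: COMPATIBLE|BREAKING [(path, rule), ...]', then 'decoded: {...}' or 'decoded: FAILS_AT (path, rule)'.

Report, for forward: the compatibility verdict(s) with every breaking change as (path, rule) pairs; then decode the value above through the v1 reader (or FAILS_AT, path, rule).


each type pair in User: writer, then reader
forward analysis of User with v1 as reader and v2 as writer:
  writer optional, Kind -> Kind: reader role maps from writer role
  writer optional, Audit -> Audit: reader addr maps from writer addr
  writer required, string -> string: reader phone maps from writer phone
  score has no writer counterpart
  writer required, float64 -> float64: reader rating maps from writer rating
  writer required, float64 -> float64: reader balance maps from writer balance
  writer field latitude has no reader counterpart
  writer optional, int64 -> int64: reader addr.attempts maps from writer addr.attempts
  writer required, float32 -> float32: reader addr.height maps from writer addr.height
  => forward verdict for User: COMPATIBLE, no violations
decode (reader v1):
  role := null (absent, optional -> null)
  addr := null (absent, optional -> null)
  phone := "omega"
  score := null (absent, optional -> null)
  rating := -0.5
  balance := -0.5
  writer latitude: unknown -> dropped
  => decoded: {"role": null, "addr": null, "phone": "omega", "score": null, "rating": -0.5, "balance": -0.5}
checking off the User differences that do not matter here:
  enum Kind (field role in record User): symbol AMBER added -> inert for the asked User verdict: nothing fires

forward: COMPATIBLE []; decoded: {"role": null, "addr": null, "phone": "omega", "score": null, "rating": -0.5, "balance": -0.5}


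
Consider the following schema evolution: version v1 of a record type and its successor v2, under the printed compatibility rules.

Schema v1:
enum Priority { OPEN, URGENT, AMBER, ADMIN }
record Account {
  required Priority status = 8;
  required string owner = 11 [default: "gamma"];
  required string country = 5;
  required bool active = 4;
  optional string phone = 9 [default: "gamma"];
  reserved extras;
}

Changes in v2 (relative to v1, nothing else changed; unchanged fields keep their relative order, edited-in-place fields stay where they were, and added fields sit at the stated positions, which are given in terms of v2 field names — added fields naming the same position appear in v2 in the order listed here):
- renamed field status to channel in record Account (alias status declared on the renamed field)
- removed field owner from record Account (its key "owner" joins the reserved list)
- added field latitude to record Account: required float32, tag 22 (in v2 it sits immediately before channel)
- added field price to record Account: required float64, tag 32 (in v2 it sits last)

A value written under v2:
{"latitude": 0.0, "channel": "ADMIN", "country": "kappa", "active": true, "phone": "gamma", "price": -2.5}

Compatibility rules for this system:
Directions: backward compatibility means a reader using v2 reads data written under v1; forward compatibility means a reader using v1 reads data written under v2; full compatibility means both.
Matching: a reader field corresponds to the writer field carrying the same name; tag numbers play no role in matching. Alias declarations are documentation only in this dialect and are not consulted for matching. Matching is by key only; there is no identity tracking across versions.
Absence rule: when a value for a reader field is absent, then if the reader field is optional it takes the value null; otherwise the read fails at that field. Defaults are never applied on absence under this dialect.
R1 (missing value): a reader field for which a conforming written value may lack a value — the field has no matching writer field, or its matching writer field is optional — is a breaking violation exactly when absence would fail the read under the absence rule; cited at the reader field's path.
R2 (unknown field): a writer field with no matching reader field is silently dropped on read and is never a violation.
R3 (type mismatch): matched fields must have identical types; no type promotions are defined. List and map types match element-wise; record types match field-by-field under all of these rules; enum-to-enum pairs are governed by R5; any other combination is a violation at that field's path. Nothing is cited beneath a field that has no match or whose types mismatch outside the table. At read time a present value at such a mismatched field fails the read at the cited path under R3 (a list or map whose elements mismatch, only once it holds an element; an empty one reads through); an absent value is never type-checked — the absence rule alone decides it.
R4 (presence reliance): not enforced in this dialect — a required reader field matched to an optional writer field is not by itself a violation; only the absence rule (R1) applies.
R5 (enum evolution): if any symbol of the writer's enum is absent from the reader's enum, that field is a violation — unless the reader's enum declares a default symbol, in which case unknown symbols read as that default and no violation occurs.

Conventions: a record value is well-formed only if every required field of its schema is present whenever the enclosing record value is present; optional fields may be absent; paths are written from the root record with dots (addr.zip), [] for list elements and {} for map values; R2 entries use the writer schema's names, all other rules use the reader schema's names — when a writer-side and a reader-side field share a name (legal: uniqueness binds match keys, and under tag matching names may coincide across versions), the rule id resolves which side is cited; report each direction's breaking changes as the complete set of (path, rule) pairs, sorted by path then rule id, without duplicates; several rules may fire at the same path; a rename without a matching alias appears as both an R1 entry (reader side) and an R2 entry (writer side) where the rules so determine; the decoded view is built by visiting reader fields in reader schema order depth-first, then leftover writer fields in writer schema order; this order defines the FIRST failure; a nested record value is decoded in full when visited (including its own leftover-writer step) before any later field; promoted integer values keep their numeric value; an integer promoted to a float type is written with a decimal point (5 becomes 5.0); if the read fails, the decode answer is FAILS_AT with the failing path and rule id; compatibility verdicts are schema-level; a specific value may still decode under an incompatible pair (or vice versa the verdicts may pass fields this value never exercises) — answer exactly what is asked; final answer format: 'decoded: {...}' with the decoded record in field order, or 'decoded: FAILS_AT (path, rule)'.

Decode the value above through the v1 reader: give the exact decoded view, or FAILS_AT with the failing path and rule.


in Account below, arrows point writer -> reader
decoding the Account value with the v1 reader:
  read fails at status under R1 (no fill)
  => FAILS_AT (status, R1)
ruling out the remaining Account differences:
  removed field owner from record Account (its key "owner" joins the reserved list) -> schema-level compatibility only; this Account value's decode is unchanged
  added field latitude to record Account: required float32, tag 22 (in v2 it sits immediately before channel) -> schema-level compatibility only; this Account value's decode is unchanged
  added field price to record Account: required float64, tag 32 (in v2 it sits last) -> schema-level compatibility only; this Account value's decode is unchanged

decoded: FAILS_AT (status, R1)


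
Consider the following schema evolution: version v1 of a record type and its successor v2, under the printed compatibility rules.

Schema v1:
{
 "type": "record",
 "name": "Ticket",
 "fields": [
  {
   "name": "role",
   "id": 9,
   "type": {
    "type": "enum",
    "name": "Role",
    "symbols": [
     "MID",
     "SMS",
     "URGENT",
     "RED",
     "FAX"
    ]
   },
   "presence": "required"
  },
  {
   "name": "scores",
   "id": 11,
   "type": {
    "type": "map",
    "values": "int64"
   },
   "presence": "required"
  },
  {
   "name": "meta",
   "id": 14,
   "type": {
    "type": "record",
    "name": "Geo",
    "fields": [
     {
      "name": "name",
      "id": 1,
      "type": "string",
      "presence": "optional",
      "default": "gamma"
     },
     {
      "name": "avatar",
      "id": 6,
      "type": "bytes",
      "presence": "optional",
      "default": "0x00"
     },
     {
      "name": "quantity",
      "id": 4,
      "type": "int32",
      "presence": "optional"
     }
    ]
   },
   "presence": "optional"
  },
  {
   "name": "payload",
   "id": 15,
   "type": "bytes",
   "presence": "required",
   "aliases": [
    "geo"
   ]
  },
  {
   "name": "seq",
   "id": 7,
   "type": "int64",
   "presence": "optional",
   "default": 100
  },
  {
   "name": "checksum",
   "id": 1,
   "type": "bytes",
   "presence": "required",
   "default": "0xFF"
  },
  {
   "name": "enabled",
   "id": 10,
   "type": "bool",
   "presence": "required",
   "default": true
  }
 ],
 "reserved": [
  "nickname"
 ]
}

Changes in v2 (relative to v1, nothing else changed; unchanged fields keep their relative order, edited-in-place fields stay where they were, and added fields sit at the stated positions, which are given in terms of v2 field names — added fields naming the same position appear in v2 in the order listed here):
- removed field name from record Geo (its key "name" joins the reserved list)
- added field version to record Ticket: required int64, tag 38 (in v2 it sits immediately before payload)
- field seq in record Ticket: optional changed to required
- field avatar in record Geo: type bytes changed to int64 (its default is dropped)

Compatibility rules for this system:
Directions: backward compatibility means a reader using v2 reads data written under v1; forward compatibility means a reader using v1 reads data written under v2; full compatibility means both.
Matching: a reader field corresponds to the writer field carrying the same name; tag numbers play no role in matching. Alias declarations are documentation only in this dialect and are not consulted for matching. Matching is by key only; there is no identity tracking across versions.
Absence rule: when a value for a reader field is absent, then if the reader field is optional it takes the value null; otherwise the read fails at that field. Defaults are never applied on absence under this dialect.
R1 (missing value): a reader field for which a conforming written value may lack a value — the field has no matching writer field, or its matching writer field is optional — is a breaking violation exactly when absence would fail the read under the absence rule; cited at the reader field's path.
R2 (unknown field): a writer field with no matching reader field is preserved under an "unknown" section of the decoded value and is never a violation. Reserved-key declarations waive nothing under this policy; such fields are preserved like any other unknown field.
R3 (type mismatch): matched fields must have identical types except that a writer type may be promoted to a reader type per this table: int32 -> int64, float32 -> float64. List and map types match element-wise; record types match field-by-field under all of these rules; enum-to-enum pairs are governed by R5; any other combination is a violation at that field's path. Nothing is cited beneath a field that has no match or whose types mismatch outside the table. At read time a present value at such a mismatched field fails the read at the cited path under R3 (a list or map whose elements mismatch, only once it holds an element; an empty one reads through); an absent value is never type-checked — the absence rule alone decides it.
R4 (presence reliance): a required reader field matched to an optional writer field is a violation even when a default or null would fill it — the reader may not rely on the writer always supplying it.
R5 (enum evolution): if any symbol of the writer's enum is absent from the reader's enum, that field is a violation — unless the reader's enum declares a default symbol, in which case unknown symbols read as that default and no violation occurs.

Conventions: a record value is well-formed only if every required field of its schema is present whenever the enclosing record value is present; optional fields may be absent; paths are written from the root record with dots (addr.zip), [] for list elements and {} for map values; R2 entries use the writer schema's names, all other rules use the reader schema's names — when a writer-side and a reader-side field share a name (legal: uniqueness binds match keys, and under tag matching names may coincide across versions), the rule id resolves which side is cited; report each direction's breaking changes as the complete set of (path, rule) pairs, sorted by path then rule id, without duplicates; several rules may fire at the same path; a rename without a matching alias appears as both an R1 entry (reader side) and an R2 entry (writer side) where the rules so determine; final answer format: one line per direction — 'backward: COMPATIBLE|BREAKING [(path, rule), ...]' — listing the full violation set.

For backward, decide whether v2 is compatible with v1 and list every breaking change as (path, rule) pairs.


in Ticket below, arrows point writer -> reader
backward on Ticket — v2 reading data written by v1:
  writer required, Role -> Role: reader role maps from writer role
  writer required, map<string, int64> -> map<string, int64>: reader scores maps from writer scores
  writer optional, Geo -> Geo: reader meta maps from writer meta
  version has no writer counterpart
  writer required, bytes -> bytes: reader payload maps from writer payload
  writer optional, int64 -> int64: reader seq maps from writer seq
  writer required, bytes -> bytes: reader checksum maps from writer checksum
  writer required, bool -> bool: reader enabled maps from writer enabled
  writer optional, bytes -> int64: reader meta.avatar maps from writer meta.avatar
  writer optional, int32 -> int32: reader meta.quantity maps from writer meta.quantity
  writer field meta.name has no reader counterpart
  rule R3 violated at meta.avatar
  rule R1 violated at seq
  rule R4 violated at seq
  rule R1 violated at version
  => backward: BREAKING (4)
the other Ticket changes do not affect what is asked:
  removed field name from record Geo (its key "name" joins the reserved list) -> no rule fires on it in Ticket's dialect; the asked verdict holds

backward: BREAKING [(meta.avatar, R3), (seq, R1), (seq, R4), (version, R1)]


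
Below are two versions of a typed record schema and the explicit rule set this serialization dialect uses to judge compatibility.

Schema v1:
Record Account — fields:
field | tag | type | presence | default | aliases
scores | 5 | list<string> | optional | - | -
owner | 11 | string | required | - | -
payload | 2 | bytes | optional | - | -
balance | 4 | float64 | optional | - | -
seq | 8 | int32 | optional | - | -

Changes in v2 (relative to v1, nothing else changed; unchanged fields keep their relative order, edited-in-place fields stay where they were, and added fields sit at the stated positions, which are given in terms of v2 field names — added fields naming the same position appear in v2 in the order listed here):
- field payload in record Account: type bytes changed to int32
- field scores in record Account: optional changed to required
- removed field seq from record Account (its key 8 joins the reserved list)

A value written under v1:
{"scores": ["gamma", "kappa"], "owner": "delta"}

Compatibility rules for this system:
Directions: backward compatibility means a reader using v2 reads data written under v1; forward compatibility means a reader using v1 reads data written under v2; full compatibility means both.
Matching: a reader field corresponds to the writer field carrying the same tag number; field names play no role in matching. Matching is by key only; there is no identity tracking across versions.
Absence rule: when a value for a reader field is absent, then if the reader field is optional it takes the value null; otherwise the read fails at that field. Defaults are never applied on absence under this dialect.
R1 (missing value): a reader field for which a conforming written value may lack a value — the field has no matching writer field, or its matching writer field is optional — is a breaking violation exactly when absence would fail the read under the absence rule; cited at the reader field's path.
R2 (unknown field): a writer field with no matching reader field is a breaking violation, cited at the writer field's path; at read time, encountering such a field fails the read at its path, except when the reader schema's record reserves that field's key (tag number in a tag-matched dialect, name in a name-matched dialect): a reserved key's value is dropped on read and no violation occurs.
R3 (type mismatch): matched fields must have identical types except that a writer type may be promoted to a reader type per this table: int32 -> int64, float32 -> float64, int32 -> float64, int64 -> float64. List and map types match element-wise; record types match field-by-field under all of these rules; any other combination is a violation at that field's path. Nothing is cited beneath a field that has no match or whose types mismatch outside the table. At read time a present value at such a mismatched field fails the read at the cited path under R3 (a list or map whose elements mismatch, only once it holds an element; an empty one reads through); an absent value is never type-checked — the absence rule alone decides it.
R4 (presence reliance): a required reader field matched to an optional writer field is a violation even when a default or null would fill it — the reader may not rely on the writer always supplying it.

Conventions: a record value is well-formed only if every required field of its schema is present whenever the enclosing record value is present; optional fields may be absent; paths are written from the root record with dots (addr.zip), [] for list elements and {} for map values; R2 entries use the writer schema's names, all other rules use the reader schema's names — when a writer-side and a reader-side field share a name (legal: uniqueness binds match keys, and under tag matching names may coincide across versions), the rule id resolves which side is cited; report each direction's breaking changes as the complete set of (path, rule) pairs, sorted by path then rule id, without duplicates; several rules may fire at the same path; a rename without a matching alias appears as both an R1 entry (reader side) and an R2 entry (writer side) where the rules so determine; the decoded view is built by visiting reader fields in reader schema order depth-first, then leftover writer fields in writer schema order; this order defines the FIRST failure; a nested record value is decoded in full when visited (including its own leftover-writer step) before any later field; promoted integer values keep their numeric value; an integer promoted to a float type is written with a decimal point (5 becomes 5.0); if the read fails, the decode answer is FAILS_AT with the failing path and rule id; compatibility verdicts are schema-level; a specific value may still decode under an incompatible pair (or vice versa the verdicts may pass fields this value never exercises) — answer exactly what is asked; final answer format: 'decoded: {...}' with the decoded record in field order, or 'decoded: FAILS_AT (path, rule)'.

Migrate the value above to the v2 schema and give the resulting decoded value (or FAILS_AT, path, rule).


in Account below, arrows point writer -> reader
decode walk for Account under reader schema v2:
  scores := ["gamma", "kappa"]
  owner := "delta"
  payload := null (absent, optional -> null)
  balance := null (absent, optional -> null)
  => decoded: {"scores": ["gamma", "kappa"], "owner": "delta", "payload": null, "balance": null}
checking off the Account differences that do not matter here:
  field payload in record Account: type bytes changed to int32 -> shifts the Account verdicts, not this decode
  field scores in record Account: optional changed to required -> shifts the Account verdicts, not this decode

decoded: {"scores": ["gamma", "kappa"], "owner": "delta", "payload": null, "balance": null}


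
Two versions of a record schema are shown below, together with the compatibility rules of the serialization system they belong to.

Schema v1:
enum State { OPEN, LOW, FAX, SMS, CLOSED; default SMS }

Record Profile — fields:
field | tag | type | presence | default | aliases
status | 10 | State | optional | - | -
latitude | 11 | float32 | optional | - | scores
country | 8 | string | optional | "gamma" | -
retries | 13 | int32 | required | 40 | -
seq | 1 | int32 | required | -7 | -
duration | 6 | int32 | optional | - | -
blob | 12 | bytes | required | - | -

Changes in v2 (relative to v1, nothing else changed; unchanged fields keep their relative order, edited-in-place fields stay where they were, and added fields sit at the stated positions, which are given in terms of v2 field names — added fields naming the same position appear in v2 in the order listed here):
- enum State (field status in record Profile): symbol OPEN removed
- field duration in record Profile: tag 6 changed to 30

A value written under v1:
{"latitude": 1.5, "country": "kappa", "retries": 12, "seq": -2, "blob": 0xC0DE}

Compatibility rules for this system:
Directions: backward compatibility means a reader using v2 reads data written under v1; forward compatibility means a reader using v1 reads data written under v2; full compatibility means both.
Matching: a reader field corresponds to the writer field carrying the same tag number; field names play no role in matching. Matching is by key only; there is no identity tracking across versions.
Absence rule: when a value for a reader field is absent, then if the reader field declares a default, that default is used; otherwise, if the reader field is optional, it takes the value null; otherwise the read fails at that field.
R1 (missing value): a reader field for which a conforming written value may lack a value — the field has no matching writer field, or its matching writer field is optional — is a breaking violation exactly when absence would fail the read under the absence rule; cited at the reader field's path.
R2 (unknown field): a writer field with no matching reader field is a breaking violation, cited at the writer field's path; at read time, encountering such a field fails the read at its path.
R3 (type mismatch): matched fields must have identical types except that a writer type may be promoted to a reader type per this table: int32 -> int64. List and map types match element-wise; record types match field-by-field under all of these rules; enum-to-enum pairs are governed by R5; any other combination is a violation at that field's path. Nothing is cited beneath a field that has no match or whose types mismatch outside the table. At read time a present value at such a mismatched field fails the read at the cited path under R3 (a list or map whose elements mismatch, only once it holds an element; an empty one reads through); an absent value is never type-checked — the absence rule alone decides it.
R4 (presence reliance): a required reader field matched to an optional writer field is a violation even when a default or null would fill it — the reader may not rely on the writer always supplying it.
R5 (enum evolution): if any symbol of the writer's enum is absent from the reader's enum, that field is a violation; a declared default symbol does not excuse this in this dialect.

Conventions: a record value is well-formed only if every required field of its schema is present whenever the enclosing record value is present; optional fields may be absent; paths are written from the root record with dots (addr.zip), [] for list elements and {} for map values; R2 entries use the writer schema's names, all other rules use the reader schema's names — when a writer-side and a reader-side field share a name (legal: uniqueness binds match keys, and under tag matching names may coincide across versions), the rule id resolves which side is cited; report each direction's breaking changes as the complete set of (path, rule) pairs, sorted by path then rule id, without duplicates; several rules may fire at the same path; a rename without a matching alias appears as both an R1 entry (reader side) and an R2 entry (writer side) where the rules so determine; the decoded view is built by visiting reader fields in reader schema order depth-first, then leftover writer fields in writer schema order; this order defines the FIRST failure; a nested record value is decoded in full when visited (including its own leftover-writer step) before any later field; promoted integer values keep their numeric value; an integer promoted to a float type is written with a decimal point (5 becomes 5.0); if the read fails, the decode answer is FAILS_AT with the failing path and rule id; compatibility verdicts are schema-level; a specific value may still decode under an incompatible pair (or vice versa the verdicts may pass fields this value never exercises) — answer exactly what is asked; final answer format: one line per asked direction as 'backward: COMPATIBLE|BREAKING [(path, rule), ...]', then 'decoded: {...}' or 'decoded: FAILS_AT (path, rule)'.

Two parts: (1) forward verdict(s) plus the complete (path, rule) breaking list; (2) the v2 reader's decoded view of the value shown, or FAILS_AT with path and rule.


arrows below run writer -> reader for Profile
forward on Profile — v1 reading data written by v2:
  writer optional, State -> State: reader status maps from writer status
  writer optional, float32 -> float32: reader latitude maps from writer latitude
  writer optional, string -> string: reader country maps from writer country
  writer required, int32 -> int32: reader retries maps from writer retries
  writer required, int32 -> int32: reader seq maps from writer seq
  no writer field matches reader duration
  writer required, bytes -> bytes: reader blob maps from writer blob
  writer duration: unknown to reader
  breaking: (duration, R2)
  => 1 violation(s): forward is BREAKING for Profile
migrating the Profile value to v2:
  status := null (absent, optional -> null)
  latitude := 1.5
  country := "kappa"
  retries := 12
  seq := -2
  duration := null (absent, optional -> null)
  blob := 0xC0DE
  => decoded: {"status": null, "latitude": 1.5, "country": "kappa", "retries": 12, "seq": -2, "duration": null, "blob": 0xC0DE}
the rest of the Profile diff is inert for this question:
  enum State (field status in record Profile): symbol OPEN removed -> fires only in the backward direction of Profile, which is not asked here

forward: BREAKING [(duration, R2)]; decoded: {"status": null, "latitude": 1.5, "country": "kappa", "retries": 12, "seq": -2, "duration": null, "blob": 0xC0DE}


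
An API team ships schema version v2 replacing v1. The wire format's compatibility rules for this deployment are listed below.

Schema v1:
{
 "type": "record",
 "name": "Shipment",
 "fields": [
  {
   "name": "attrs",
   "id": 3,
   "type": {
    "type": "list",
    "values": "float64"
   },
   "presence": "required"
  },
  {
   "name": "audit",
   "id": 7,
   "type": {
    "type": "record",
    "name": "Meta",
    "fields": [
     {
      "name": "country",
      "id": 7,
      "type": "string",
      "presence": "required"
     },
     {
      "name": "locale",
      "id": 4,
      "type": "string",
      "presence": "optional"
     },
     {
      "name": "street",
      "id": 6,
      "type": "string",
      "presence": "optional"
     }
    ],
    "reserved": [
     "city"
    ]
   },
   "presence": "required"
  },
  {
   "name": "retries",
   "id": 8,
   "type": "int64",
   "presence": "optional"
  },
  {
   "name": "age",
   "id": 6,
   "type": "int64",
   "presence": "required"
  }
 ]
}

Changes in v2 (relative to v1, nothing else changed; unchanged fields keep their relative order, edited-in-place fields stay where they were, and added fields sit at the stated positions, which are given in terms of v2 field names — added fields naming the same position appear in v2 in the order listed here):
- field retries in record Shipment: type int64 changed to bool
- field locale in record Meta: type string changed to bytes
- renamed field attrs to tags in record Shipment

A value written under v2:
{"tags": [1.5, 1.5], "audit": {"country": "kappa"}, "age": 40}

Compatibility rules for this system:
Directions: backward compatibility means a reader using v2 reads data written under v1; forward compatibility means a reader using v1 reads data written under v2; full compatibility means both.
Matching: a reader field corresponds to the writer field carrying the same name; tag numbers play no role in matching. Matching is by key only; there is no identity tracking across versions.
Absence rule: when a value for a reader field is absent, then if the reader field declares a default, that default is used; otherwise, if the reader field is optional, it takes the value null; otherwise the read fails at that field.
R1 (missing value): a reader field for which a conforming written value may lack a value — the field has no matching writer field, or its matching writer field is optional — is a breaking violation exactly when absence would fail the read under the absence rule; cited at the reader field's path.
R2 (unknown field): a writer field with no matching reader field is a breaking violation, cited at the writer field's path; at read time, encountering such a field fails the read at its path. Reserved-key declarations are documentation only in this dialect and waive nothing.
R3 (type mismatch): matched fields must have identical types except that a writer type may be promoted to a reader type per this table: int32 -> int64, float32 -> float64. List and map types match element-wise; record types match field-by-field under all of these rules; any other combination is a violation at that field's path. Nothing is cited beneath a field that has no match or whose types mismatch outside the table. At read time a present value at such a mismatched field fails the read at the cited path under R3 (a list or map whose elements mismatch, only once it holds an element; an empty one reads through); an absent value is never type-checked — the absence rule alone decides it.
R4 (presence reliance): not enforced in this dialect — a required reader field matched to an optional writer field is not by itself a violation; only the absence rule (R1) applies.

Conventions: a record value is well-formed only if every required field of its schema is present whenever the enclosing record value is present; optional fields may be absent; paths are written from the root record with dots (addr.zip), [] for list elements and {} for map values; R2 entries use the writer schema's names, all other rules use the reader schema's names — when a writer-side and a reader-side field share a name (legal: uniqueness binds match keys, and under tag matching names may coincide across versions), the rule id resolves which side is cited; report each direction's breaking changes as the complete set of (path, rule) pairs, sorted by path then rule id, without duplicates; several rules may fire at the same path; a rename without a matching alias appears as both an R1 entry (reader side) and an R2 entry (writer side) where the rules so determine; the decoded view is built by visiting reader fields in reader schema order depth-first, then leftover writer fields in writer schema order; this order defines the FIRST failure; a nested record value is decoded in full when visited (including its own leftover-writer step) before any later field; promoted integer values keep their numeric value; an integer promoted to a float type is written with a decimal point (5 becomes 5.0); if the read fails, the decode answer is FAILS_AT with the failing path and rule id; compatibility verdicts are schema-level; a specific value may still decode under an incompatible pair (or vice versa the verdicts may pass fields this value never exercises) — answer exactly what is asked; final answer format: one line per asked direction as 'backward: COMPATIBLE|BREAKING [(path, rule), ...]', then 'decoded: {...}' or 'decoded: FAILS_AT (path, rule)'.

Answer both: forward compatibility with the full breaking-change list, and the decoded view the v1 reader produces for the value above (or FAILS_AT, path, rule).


forward: BREAKING [(attrs, R1), (audit.locale, R3), (retries, R3), (tags, R2)]; decoded: FAILS_AT (attrs, R1)

each type pair in Shipment: writer, then reader
checking forward for Shipment: reader v1 against writer v2:
  no writer field matches reader attrs
  audit <- audit (Meta -> Meta, writer required)
  retries <- retries (bool -> int64, writer optional)
  age <- age (int64 -> int64, writer required)
  writer tags: unknown to reader
  audit.country <- audit.country (string -> string, writer required)
  audit.locale <- audit.locale (bytes -> string, writer optional)
  audit.street <- audit.street (string -> string, writer optional)
  breaking: (attrs, R1)
  breaking: (audit.locale, R3)
  breaking: (retries, R3)
  breaking: (tags, R2)
  => forward verdict for Shipment: BREAKING, 4 violation(s)
decode (reader v1):
  read fails at attrs under R1 (no fill)
  => FAILS_AT (attrs, R1)
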